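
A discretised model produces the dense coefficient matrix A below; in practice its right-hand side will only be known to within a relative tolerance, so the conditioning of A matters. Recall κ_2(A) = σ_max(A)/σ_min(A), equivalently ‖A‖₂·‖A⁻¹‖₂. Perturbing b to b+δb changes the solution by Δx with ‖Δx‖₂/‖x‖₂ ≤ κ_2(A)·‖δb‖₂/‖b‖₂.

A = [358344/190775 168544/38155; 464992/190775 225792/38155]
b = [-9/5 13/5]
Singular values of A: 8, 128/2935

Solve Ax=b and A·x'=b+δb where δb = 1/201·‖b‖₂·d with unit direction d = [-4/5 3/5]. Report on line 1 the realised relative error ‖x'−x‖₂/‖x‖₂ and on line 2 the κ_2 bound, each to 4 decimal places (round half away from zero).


σ_max = 8, σ_min = 128/2935
condition number: 8 ÷ (128/2935) = 183.4375
bound on ‖Δx‖/‖x‖: κ·ε = 183.4375·1/201 = 0.9126
solve Ax = b  →  x = [-63.4495 26.5727]
2-norm of b is 3.1623; of x, 68.7892
re-solving with b+δb shifts x by Δx of norm 0.3607
relative error = 0.0052
tightness: 0.0052 against a bound of 0.9126 (unrounded ratio ≈ 0.0057)

0.0052
0.9126


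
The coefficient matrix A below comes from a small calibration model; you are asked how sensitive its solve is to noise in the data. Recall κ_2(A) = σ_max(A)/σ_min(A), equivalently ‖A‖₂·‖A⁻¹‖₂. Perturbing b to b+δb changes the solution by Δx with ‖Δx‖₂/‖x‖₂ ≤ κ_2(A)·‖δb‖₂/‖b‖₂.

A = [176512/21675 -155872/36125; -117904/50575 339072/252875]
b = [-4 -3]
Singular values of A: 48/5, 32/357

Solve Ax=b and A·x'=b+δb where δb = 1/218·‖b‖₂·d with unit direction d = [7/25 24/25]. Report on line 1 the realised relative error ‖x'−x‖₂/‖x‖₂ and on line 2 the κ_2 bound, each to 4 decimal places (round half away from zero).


0.0057
0.4913

σ_max = 48/5, σ_min = 32/357
κ = σ_max/σ_min = (48/5)/(32/357) = 107.1000
worst-case relative error ≤ 107.1000 × 1/218 = 0.4913
solve Ax = b  →  x = [-21.2757 -39.2279]
2-norm of b is 5.0000; of x, 44.6261
re-solving with b+δb shifts x by Δx of norm 0.2559
realised ‖Δx‖/‖x‖ = 0.0057
realised/bound (from unrounded values) ≈ 0.0117


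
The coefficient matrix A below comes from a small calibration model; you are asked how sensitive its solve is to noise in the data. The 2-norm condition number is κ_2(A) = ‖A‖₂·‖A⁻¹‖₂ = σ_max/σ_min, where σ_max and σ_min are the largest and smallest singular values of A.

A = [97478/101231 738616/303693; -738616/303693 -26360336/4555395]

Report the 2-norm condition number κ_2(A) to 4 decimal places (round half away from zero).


AᵀA = [3734149348/545736321 134379363344/8186044815; 134379363344/8186044815 4837969662784/122790672225]; tr = 33598540036/726572025, det = 85525504/726572025
solving λ² − 33598540036/726572025·λ + 85525504/726572025 = 0 gives λ = 1156/25, 73984/29062881
κ = σ_max/σ_min = (34/5)/(272/5391) = 134.7750

134.7750


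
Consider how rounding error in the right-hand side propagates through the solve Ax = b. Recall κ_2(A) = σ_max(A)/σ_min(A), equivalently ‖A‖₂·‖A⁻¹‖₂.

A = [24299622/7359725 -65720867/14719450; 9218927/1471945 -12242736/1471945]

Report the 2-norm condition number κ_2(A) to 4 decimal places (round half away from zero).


277.0720

AᵀA = [9395110744381/187424055625 -12526361070633/187424055625; -12526361070633/187424055625 66808618809001/749696222500]; tr = 4175562471461/29987848900, det = 302934025/1199513956
λ_max, λ_min = (4175562471461/29987848900 ± √17434413519096657557224521/899271081649231210000)/2 = 3481/25, 2175625/1199513956
so κ_2 = √((3481/25) / (2175625/1199513956)) = 277.0720


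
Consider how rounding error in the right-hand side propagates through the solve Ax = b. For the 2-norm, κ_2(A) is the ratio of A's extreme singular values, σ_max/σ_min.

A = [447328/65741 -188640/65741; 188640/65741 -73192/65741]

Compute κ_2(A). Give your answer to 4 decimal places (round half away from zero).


97.2500

form AᵀA = [1394599936/25573249 -581011200/25573249; -581011200/25573249 242261056/25573249] with trace 9685568/151321 and determinant 65536/151321
char-poly roots: 64 and 1024/151321
so κ_2 = √(64 / (1024/151321)) = 97.2500


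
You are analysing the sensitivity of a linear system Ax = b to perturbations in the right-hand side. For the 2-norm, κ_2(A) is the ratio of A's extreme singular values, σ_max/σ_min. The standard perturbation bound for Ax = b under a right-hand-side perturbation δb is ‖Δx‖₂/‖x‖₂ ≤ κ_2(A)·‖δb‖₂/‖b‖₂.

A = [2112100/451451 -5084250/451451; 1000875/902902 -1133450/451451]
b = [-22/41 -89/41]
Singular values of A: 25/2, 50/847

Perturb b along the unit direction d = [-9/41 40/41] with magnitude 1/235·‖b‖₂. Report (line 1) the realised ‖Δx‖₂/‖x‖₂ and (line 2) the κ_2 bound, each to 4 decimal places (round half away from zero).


σ_max = 25/2, σ_min = 50/847
κ = σ_max/σ_min = (25/2)/(50/847) = 211.7500
worst-case relative error ≤ 211.7500 × 1/235 = 0.9011
solve Ax = b  →  x = [-31.3046 -12.9569]
‖b‖ = 2.2361, ‖x‖ = 33.8801
re-solving with b+δb shifts x by Δx of norm 0.1612
dividing the unrounded norms, ‖Δx‖/‖x‖ = 0.0048
realised/bound (from unrounded values) ≈ 0.0053

0.0048
0.9011


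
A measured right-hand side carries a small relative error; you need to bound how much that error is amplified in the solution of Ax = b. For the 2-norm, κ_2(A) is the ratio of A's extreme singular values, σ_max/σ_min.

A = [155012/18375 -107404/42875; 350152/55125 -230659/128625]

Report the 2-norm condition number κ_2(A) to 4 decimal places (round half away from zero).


form AᵀA = [13554596176/121550625 -9224235592/283618125; -9224235592/283618125 6280965889/661775625] with trace 1153126249/9529569 and determinant 5856400/9529569
eigenvalues of AᵀA: λ = (tr ± √(tr²−4·det))/2 = 121, 48400/9529569
κ = σ_max/σ_min = 11/(220/3087) = 154.3500

154.3500


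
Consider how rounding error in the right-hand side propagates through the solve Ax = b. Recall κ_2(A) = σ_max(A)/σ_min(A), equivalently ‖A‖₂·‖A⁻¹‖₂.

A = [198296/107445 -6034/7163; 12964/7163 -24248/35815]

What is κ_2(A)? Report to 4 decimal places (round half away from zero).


form AᵀA = [91719376/13727025 -508816/183027; -508816/183027 1781444/1525225] with trace 637588/81225 and determinant 153664/2030625
eigenvalues of AᵀA: λ = (tr ± √(tr²−4·det))/2 = 196/25, 784/81225
κ = σ_max/σ_min = (14/5)/(28/285) = 28.5000

28.5000


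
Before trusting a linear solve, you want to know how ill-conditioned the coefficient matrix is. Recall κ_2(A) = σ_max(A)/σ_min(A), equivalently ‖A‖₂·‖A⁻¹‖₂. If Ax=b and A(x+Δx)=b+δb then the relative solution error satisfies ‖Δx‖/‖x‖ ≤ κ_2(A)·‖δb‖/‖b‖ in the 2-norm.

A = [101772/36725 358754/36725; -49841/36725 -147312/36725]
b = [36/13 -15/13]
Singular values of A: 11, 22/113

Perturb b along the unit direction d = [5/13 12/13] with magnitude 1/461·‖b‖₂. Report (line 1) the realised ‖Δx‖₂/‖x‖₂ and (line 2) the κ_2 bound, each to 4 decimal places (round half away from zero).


0.1226
0.1226

from the listed singular values, σ₁ = 11, σ_n = 22/113
κ = σ_max/σ_min = 11/(22/113) = 56.5000
worst-case relative error ≤ 56.5000 × 1/461 = 0.1226
solve Ax = b  →  x = [0.0764 0.2618]
‖b‖ = 3.0000, ‖x‖ = 0.2727
re-solving with b+δb shifts x by Δx of norm 0.0334
relative error = 0.1226
so the bound is sharp here: realised error equals the bound


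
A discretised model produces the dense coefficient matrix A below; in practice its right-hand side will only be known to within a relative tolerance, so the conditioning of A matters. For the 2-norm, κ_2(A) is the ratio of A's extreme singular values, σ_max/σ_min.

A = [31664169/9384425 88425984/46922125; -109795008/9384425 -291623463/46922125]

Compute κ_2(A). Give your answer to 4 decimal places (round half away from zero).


form AᵀA = [20892101408289/140907892129 55709977207104/704539460645; 55709977207104/704539460645 148581438109569/3522697303225] with trace 2321397831546/12189264025 and determinant 566678025/487570561
eigenvalues of AᵀA: λ = (tr ± √(tr²−4·det))/2 = 4761/25, 2975625/487570561
σ_max=√(4761/25)=(69/5), σ_min=√(2975625/487570561)=(1725/22081) → κ = 176.6480

176.6480


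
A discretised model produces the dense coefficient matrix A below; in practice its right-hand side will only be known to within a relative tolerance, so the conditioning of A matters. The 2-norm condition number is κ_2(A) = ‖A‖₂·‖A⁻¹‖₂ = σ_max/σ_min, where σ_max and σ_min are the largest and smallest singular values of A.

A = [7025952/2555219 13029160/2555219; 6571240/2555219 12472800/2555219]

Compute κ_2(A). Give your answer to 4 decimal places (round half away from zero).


207.3200

AᵀA = [110041850944/7763548321 206306795520/7763548321; 206306795520/7763548321 386836801600/7763548321]; tr = 1719303296/26863489, det = 2560000/26863489
eigenvalues of AᵀA: λ = (tr ± √(tr²−4·det))/2 = 64, 40000/26863489
so κ_2 = √(64 / (40000/26863489)) = 207.3200


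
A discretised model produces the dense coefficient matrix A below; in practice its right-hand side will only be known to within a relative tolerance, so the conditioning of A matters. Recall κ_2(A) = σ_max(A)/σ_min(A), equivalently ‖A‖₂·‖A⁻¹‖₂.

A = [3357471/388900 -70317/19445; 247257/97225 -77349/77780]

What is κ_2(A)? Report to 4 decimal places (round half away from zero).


AᵀA = [19601260641/241989136 -510424740/15124321; -510424740/15124321 3403782225/241989136]; tr = 11502521433/120994568, det = 1445900625/3871826176
solving λ² − 11502521433/120994568·λ + 1445900625/3871826176 = 0 gives λ = 1521/16, 950625/241989136
κ = σ_max/σ_min = (39/4)/(975/15556) = 155.5600

155.5600


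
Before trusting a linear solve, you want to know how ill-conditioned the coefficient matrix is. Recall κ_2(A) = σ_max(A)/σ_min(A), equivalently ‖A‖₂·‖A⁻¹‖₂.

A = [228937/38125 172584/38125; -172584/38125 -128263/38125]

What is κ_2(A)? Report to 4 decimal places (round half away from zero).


305.0000

M = AᵀA = [3287895481/58140625 2465880192/58140625; 2465880192/58140625 1849465369/58140625]. tr(M)=205494434/2325625, det(M)=4879681/58140625
char-poly roots: 2209/25 and 2209/2325625
κ = σ_max/σ_min = (47/5)/(47/1525) = 305.0000


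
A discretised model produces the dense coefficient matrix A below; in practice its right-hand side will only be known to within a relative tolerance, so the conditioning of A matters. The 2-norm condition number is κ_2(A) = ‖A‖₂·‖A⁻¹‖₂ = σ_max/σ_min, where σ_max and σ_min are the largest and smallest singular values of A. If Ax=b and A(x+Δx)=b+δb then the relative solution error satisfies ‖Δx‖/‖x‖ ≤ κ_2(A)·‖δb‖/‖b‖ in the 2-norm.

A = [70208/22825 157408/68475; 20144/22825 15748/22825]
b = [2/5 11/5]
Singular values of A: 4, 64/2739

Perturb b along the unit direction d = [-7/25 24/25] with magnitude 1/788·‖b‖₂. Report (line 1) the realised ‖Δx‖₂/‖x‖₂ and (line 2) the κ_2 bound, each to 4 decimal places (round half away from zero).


0.0014
0.2172

from the listed singular values, σ₁ = 4, σ_n = 64/2739
κ = σ_max/σ_min = 4/(64/2739) = 171.1875
bound on ‖Δx‖/‖x‖: κ·ε = 171.1875·1/788 = 0.2172
solve Ax = b  →  x = [-51.1563 68.6250]
‖b‖₂ = 2.2361 and ‖x‖₂ = 85.5941
re-solving with b+δb shifts x by Δx of norm 0.1214
realised ‖Δx‖/‖x‖ = 0.0014
realised/bound (from unrounded values) ≈ 0.0065


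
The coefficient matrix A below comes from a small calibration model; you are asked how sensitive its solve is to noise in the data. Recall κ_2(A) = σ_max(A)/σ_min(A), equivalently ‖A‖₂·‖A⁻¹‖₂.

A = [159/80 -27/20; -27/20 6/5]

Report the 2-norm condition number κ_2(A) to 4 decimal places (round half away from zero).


M = AᵀA = [7389/1280 -1377/320; -1377/320 261/80]. tr(M)=2313/256, det(M)=81/256
solving λ² − 2313/256·λ + 81/256 = 0 gives λ = 9, 9/256
κ_2(A) = √(λ_max/λ_min) = √(9 / (9/256)) = 16.0000

16.0000


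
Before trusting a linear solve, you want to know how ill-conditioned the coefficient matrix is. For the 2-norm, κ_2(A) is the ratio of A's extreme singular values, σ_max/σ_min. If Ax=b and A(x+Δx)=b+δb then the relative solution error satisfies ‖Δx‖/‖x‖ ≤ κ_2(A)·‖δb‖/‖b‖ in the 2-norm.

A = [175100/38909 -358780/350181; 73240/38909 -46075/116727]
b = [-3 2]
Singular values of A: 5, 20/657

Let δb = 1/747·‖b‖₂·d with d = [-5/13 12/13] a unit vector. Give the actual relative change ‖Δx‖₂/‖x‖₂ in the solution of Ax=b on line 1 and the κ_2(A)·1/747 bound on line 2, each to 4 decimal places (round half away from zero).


largest singular value 5, smallest 20/657
condition number: 5 ÷ (20/657) = 164.2500
perturbation bound = 164.2500·1/747 = 0.2199
solve Ax = b  →  x = [21.2427 96.2341]
‖b‖₂ = 3.6056 and ‖x‖₂ = 98.5508
re-solving with b+δb shifts x by Δx of norm 0.1586
dividing the unrounded norms, ‖Δx‖/‖x‖ = 0.0016
realised/bound (from unrounded values) ≈ 0.0073

0.0016
0.2199


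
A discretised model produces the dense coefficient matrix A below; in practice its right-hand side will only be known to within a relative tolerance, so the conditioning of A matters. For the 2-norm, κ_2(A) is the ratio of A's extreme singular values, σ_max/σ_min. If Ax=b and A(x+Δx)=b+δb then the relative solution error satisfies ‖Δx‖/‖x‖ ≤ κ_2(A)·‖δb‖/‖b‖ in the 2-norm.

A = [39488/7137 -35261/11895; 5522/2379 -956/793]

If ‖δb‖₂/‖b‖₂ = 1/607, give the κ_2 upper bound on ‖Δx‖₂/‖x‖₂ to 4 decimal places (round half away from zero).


0.3618

AᵀA = [10850500/301401 -9644632/502335; -9644632/502335 8573809/837225]; tr = 348426781/7535025, det = 334084/7535025
solving λ² − 348426781/7535025·λ + 334084/7535025 = 0 gives λ = 1156/25, 289/301401
κ_2(A) = √(λ_max/λ_min) = √((1156/25) / (289/301401)) = 219.6000
worst-case relative error ≤ 219.6000 × 1/607 = 0.3618


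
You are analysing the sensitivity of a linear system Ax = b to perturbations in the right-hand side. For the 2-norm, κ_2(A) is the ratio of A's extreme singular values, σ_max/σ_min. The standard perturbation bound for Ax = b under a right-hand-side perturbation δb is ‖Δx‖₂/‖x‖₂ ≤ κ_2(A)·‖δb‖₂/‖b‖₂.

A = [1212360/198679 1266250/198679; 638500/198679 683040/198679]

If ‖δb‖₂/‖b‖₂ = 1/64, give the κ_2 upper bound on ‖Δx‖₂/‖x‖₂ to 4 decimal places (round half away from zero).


3.1484

M = AᵀA = [6496536400/136585969 6821010000/136585969; 6821010000/136585969 7162396900/136585969]. tr(M)=16241300/162409, det(M)=40000/162409
eigenvalues of AᵀA: λ = (tr ± √(tr²−4·det))/2 = 100, 400/162409
σ_max=√100=10, σ_min=√(400/162409)=(20/403) → κ = 201.5000
bound on ‖Δx‖/‖x‖: κ·ε = 201.5000·1/64 = 3.1484


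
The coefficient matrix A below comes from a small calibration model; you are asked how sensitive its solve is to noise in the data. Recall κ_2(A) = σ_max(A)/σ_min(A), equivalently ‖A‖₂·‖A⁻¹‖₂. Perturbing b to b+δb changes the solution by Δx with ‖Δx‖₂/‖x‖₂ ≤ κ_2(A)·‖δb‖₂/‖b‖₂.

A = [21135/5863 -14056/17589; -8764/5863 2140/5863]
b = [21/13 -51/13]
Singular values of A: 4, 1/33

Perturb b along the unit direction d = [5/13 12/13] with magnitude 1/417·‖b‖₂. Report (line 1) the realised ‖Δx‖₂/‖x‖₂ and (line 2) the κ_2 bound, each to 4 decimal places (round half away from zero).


from the listed singular values, σ₁ = 4, σ_n = 1/33
κ_2(A) = 4 / (1/33) = 132.0000
κ_2(A)·‖δb‖/‖b‖ = 0.3165
solve Ax = b  →  x = [-21.0000 -96.7500]
‖b‖ = 4.2426, ‖x‖ = 99.0028
with δb = [0.0039 0.0094], A·Δx = δb → ‖Δx‖ = 0.3357
dividing the unrounded norms, ‖Δx‖/‖x‖ = 0.0034
realised/bound (from unrounded values) ≈ 0.0107

0.0034
0.3165


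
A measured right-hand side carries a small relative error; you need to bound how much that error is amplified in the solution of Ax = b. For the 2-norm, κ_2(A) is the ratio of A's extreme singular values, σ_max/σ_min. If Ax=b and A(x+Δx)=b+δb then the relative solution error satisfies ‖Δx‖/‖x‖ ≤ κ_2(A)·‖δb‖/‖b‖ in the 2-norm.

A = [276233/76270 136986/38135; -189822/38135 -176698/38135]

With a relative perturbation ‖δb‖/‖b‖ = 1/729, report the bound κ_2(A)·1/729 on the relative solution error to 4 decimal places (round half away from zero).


0.0902

M = AᵀA = [8817369481/232684516 2098447785/58171129; 2098447785/58171129 1999493896/58171129]. tr(M)=19994465/276676, det(M)=83521/69169
λ_max, λ_min = (19994465/276676 ± √399408898537089/76549608976)/2 = 289/4, 1156/69169
κ = σ_max/σ_min = (17/2)/(34/263) = 65.7500
perturbation bound = 65.7500·1/729 = 0.0902


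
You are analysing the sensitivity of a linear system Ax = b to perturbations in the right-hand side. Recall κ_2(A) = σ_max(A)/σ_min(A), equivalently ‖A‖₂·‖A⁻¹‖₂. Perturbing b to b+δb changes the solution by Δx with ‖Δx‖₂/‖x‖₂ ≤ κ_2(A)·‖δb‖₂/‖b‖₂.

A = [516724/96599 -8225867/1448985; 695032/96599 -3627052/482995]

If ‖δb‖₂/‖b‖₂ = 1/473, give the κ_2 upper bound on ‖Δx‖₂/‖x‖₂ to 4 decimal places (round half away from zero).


AᵀA = [750073173200/9331366801 -2362650903340/27994100403; -2362650903340/27994100403 7442577751921/83982301209]; tr = 16876618681/99860049, det = 45697600/99860049
char-poly roots: 169 and 270400/99860049
so κ_2 = √(169 / (270400/99860049)) = 249.8250
κ_2(A)·‖δb‖/‖b‖ = 0.5282

0.5282


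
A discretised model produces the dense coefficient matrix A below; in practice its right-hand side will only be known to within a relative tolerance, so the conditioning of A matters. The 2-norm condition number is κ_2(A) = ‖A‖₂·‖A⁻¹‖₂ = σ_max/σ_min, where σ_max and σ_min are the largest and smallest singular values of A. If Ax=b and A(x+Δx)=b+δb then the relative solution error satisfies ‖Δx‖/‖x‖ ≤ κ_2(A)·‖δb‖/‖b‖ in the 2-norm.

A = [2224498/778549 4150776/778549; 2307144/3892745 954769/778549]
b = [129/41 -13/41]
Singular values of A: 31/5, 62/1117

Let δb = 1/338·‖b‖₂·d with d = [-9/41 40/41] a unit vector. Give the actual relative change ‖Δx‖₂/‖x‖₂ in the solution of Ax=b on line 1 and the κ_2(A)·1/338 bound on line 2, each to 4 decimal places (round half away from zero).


0.0094
0.3305

from the listed singular values, σ₁ = 31/5, σ_n = 62/1117
κ = σ_max/σ_min = (31/5)/(62/1117) = 111.7000
bound on ‖Δx‖/‖x‖: κ·ε = 111.7000·1/338 = 0.3305
solve Ax = b  →  x = [16.1243 -8.0512]
‖b‖₂ = 3.1623 and ‖x‖₂ = 18.0226
δb = ε·‖b‖·d = [-0.0021 0.0091]; solving A·Δx = δb gives ‖Δx‖ = 0.1686
relative error = 0.0094
realised/bound (from unrounded values) ≈ 0.0283


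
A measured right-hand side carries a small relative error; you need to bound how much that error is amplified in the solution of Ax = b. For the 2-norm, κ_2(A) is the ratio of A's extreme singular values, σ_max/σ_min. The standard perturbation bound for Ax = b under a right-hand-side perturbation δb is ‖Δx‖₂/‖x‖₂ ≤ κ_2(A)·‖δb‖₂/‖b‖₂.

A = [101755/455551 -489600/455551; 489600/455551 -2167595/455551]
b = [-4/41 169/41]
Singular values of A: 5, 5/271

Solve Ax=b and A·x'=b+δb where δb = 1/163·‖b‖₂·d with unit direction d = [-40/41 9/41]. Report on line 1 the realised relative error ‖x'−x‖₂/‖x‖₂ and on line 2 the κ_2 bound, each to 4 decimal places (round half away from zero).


from the listed singular values, σ₁ = 5, σ_n = 5/271
condition number: 5 ÷ (5/271) = 271.0000
perturbation bound = 271.0000·1/163 = 1.6626
solve Ax = b  →  x = [53.0537 11.1171]
‖b‖₂ = 4.1231 and ‖x‖₂ = 54.2059
re-solving with b+δb shifts x by Δx of norm 1.3710
realised ‖Δx‖/‖x‖ = 0.0253
tightness: 0.0253 against a bound of 1.6626 (unrounded ratio ≈ 0.0152)

0.0253
1.6626


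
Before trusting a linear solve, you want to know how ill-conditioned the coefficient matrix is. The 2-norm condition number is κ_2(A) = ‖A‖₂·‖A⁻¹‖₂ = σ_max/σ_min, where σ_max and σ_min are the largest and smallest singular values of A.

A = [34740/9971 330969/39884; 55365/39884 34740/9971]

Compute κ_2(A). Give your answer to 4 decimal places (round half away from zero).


AᵀA = [132397425/9412624 19853910/588289; 19853910/588289 762428169/9412624]; tr = 2647413/27848, det = 342225/891136
eigenvalues of AᵀA: λ = (tr ± √(tr²−4·det))/2 = 1521/16, 225/55696
κ = σ_max/σ_min = (39/4)/(15/236) = 153.4000

153.4000


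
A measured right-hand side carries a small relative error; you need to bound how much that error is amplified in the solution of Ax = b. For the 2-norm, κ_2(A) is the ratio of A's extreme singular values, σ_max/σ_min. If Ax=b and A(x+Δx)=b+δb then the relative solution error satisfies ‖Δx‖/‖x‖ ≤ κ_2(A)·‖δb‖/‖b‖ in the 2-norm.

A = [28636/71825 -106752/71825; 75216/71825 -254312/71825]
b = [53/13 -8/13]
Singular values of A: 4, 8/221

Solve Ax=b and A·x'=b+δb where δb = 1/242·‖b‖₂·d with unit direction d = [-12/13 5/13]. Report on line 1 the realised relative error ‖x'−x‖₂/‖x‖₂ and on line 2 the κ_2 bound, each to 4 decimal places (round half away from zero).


σ_max = 4, σ_min = 8/221
κ = σ_max/σ_min = 4/(8/221) = 110.5000
perturbation bound = 110.5000·1/242 = 0.4566
solve Ax = b  →  x = [-106.0100 -31.1800]
‖b‖₂ = 4.1231 and ‖x‖₂ = 110.5003
with δb = [-0.0157 0.0066], A·Δx = δb → ‖Δx‖ = 0.4707
realised ‖Δx‖/‖x‖ = 0.0043
so the bound overstates the realised error by a factor of ≈ 107.2010 (computed from the unrounded values)

0.0043
0.4566


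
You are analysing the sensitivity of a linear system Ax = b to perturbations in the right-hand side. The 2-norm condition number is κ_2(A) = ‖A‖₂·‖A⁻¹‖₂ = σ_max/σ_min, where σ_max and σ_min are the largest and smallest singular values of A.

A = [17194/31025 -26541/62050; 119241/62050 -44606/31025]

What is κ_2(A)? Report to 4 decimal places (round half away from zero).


form AᵀA = [24641521/6160324 -4620168/1540081; -4620168/1540081 13861129/6160324] with trace 19251325/3080162 and determinant 15625/24641296
solving λ² − 19251325/3080162·λ + 15625/24641296 = 0 gives λ = 25/4, 625/6160324
κ_2(A) = √(λ_max/λ_min) = √((25/4) / (625/6160324)) = 248.2000

248.2000


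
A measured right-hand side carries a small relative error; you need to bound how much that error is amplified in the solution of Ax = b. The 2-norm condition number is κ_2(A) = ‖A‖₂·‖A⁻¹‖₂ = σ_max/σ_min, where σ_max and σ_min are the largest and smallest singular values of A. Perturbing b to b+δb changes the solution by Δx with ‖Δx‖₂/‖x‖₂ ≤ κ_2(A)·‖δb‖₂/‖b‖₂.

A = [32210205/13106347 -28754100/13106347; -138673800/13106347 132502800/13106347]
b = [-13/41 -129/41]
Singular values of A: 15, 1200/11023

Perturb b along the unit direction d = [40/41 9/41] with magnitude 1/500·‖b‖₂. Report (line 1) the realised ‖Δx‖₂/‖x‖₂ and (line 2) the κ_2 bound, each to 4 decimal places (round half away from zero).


0.0063
0.2756

σ_max = 15, σ_min = 1200/11023
κ = σ_max/σ_min = 15/(1200/11023) = 137.7875
perturbation bound = 137.7875·1/500 = 0.2756
solve Ax = b  →  x = [-6.1902 -6.7897]
‖b‖₂ = 3.1623 and ‖x‖₂ = 9.1880
Δx = A⁻¹·δb where δb = 1/500·3.1623·d; ‖Δx‖ = 0.0581
dividing the unrounded norms, ‖Δx‖/‖x‖ = 0.0063
realised/bound (from unrounded values) ≈ 0.0229


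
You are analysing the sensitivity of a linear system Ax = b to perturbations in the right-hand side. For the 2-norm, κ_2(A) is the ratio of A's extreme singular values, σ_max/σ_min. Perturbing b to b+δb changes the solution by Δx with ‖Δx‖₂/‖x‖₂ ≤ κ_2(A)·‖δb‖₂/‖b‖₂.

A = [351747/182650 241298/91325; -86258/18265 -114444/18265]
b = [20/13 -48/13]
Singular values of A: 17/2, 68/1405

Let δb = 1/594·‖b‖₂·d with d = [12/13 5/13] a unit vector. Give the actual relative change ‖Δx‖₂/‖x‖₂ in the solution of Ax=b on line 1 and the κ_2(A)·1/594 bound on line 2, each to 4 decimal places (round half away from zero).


largest singular value 17/2, smallest 68/1405
κ_2(A) = (17/2) / (68/1405) = 175.6250
worst-case relative error ≤ 175.6250 × 1/594 = 0.2957
solve Ax = b  →  x = [0.2824 0.3765]
‖b‖₂ = 4.0000 and ‖x‖₂ = 0.4706
Δx = A⁻¹·δb where δb = 1/594·4.0000·d; ‖Δx‖ = 0.1391
realised ‖Δx‖/‖x‖ = 0.2957
so the bound is sharp here: realised error equals the bound

0.2957
0.2957


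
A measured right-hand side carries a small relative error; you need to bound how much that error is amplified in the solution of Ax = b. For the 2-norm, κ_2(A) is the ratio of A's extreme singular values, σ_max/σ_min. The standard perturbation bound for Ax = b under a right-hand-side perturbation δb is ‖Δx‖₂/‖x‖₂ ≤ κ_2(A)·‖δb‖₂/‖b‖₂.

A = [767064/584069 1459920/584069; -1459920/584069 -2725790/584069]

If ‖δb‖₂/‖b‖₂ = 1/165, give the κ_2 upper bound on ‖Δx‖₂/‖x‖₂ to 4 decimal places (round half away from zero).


M = AᵀA = [9410912064/1180403449 17644593120/1180403449; 17644593120/1180403449 33084074500/1180403449]. tr(M)=147041476/4084441, det(M)=57600/4084441
λ_max, λ_min = (147041476/4084441 ± √21620254609052176/16682658282481)/2 = 36, 1600/4084441
κ_2(A) = √(λ_max/λ_min) = √(36 / (1600/4084441)) = 303.1500
κ_2(A)·‖δb‖/‖b‖ = 1.8373

1.8373


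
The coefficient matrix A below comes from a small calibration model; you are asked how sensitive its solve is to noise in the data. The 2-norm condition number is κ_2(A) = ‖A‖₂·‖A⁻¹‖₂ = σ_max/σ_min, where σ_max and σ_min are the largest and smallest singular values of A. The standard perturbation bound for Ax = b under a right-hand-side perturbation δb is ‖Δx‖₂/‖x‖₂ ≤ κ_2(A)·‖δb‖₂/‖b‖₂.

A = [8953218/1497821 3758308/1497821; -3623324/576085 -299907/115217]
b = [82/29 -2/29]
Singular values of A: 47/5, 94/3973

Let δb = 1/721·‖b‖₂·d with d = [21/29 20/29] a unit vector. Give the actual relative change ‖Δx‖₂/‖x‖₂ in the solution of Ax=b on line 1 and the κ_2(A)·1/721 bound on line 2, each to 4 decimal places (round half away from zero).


σ_max = 47/5, σ_min = 94/3973
κ = σ_max/σ_min = (47/5)/(94/3973) = 397.3000
perturbation bound = 397.3000·1/721 = 0.5510
solve Ax = b  →  x = [-32.3159 78.1113]
‖b‖ = 2.8284, ‖x‖ = 84.5322
re-solving with b+δb shifts x by Δx of norm 0.1658
realised ‖Δx‖/‖x‖ = 0.0020
so the bound overstates the realised error by a factor of ≈ 280.9344 (computed from the unrounded values)

0.0020
0.5510


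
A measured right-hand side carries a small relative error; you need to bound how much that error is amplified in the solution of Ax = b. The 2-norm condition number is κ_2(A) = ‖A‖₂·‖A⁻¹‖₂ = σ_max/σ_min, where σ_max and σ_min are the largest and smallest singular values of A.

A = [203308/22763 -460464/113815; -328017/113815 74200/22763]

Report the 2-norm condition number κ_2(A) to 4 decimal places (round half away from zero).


6.4375

AᵀA = [397127993/4508825 -41056344/901765; -41056344/901765 121708352/4508825]; tr = 6103957/53045, det = 2019963136/6630625
solving λ² − 6103957/53045·λ + 2019963136/6630625 = 0 gives λ = 2809/25, 719104/265225
so κ_2 = √((2809/25) / (719104/265225)) = 6.4375


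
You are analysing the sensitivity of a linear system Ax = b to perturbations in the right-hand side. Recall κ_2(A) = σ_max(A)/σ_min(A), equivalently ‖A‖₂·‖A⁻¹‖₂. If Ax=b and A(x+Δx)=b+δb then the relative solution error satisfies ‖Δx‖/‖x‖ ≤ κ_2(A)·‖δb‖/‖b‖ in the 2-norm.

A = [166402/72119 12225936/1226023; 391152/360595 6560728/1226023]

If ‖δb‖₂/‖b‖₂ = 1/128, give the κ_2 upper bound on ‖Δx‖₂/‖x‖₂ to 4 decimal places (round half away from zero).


M = AᵀA = [845240527204/130028754025 749314287648/26005750805; 749314287648/26005750805 666147622720/5201150161]. tr(M)=10409834084/77352025, det(M)=181063936/77352025
eigenvalues of AᵀA: λ = (tr ± √(tr²−4·det))/2 = 3364/25, 53824/3094081
κ = σ_max/σ_min = (58/5)/(232/1759) = 87.9500
bound on ‖Δx‖/‖x‖: κ·ε = 87.9500·1/128 = 0.6871

0.6871


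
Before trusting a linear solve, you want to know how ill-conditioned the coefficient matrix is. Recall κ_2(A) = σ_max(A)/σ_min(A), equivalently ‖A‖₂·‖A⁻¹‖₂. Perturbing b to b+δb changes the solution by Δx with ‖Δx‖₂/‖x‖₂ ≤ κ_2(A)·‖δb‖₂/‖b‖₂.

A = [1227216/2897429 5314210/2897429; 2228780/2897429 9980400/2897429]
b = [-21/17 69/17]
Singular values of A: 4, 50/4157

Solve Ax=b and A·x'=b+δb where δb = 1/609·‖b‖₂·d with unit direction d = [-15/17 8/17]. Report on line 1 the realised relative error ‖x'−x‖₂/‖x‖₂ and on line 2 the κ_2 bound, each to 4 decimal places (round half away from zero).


σ_max = 4, σ_min = 50/4157
κ = σ_max/σ_min = 4/(50/4157) = 332.5600
perturbation bound = 332.5600·1/609 = 0.5461
solve Ax = b  →  x = [-243.1720 55.4824]
‖b‖₂ = 4.2426 and ‖x‖₂ = 249.4211
re-solving with b+δb shifts x by Δx of norm 0.5792
relative error = 0.0023
tightness: 0.0023 against a bound of 0.5461 (unrounded ratio ≈ 0.0043)

0.0023
0.5461


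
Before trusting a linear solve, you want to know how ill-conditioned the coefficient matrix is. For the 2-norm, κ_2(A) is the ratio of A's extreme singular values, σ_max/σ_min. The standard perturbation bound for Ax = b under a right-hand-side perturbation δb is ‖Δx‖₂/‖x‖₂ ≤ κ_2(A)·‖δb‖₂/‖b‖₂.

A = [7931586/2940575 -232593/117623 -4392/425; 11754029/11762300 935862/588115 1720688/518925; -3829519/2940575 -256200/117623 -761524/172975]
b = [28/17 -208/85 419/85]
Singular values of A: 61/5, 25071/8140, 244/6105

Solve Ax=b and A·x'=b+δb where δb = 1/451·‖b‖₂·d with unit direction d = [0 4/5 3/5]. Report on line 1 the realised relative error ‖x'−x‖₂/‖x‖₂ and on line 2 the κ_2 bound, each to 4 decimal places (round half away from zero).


largest singular value 61/5, smallest 244/6105
condition number: (61/5) ÷ (244/6105) = 305.2500
perturbation bound = 305.2500·1/451 = 0.6768
solve Ax = b  →  x = [10.2007 -21.8860 6.6910]
‖b‖₂ = 5.7446 and ‖x‖₂ = 25.0563
with δb = [0.0000 0.0102 0.0076], A·Δx = δb → ‖Δx‖ = 0.3187
dividing the unrounded norms, ‖Δx‖/‖x‖ = 0.0127
so the bound overstates the realised error by a factor of ≈ 53.2133 (computed from the unrounded values)

0.0127
0.6768


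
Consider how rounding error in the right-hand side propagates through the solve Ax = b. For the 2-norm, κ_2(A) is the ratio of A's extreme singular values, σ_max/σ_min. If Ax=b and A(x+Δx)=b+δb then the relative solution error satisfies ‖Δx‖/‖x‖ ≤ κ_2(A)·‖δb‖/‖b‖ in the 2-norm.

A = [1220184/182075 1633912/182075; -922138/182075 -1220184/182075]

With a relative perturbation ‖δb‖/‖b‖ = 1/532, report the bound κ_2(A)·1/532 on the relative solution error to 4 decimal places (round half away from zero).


0.6845

form AᵀA = [93567499396/1326052225 124754052528/1326052225; 124754052528/1326052225 166340696704/1326052225] with trace 10396327844/53042089 and determinant 15366400/53042089
λ_max, λ_min = (10396327844/53042089 ± √108080372376104049936/2813463205483921)/2 = 196, 78400/53042089
σ_max=√196=14, σ_min=√(78400/53042089)=(280/7283) → κ = 364.1500
perturbation bound = 364.1500·1/532 = 0.6845


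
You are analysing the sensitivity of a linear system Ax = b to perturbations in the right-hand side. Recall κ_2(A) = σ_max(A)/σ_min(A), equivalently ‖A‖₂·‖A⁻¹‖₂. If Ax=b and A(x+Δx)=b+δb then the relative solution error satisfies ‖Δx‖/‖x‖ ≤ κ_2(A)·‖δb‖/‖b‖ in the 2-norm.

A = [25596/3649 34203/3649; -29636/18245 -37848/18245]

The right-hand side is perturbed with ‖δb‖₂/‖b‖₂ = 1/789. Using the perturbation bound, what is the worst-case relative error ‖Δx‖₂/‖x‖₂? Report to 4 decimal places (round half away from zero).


form AᵀA = [10266016/198025 13687188/198025; 13687188/198025 18250209/198025] with trace 1140649/7921 and determinant 3600/7921
solving λ² − 1140649/7921·λ + 3600/7921 = 0 gives λ = 144, 25/7921
σ_max=√144=12, σ_min=√(25/7921)=(5/89) → κ = 213.6000
κ_2(A)·‖δb‖/‖b‖ = 0.2707

0.2707


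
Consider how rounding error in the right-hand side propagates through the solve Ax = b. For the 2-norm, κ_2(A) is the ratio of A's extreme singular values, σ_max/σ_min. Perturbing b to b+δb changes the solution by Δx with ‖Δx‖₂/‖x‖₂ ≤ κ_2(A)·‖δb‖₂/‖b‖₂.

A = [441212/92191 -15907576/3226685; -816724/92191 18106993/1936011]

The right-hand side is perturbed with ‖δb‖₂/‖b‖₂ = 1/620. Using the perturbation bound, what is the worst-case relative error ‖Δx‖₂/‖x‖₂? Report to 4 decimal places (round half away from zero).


0.3167

AᵀA = [2981682080/29408929 -328712522564/3087937545; -328712522564/3087937545 36242348288281/324233442225]; tr = 82182393841/385533225, det = 454371856/385533225
λ_max, λ_min = (82182393841/385533225 ± √6753245155649263070881/148635867578900625)/2 = 5329/25, 85264/15421329
κ = σ_max/σ_min = (73/5)/(292/3927) = 196.3500
bound on ‖Δx‖/‖x‖: κ·ε = 196.3500·1/620 = 0.3167


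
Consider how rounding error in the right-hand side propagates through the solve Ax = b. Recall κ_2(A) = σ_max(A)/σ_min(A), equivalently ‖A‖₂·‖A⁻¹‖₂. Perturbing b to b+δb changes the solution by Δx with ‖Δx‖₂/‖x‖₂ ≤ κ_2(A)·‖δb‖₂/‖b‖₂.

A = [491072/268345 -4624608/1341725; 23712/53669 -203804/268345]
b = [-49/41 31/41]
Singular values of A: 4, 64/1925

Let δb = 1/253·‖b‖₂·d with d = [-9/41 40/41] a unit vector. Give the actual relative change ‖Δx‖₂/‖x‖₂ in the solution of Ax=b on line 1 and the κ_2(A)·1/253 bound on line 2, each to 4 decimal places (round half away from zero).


0.0056
0.4755

σ_max = 4, σ_min = 64/1925
κ = σ_max/σ_min = 4/(64/1925) = 120.3125
perturbation bound = 120.3125·1/253 = 0.4755
solve Ax = b  →  x = [26.4219 14.3750]
2-norm of b is 1.4142; of x, 30.0792
Δx = A⁻¹·δb where δb = 1/253·1.4142·d; ‖Δx‖ = 0.1681
relative error = 0.0056
so the bound overstates the realised error by a factor of ≈ 85.0767 (computed from the unrounded values)


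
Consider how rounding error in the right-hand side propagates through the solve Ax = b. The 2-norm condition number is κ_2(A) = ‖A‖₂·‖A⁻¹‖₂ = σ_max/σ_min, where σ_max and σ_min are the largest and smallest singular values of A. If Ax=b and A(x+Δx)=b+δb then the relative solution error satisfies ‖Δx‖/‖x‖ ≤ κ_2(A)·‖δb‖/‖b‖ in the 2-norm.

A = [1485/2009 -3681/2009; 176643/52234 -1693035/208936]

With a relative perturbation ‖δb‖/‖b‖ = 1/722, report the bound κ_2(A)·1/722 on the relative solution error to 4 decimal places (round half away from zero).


M = AᵀA = [19448829/1623076 -186700545/6492304; -186700545/6492304 1792338921/25969216]. tr(M)=12446865/153664, det(M)=6561/153664
char-poly roots: 81 and 81/153664
κ_2(A) = √(λ_max/λ_min) = √(81 / (81/153664)) = 392.0000
bound on ‖Δx‖/‖x‖: κ·ε = 392.0000·1/722 = 0.5429

0.5429


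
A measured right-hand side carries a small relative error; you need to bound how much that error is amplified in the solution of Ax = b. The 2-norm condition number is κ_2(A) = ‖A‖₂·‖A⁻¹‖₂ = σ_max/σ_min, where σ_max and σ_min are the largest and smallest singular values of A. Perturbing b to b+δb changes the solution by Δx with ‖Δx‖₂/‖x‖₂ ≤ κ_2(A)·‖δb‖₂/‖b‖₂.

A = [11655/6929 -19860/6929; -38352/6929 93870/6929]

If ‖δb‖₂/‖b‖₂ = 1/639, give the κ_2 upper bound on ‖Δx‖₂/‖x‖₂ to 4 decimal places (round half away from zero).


M = AᵀA = [955809/28561 -2279340/28561; -2279340/28561 5476500/28561]. tr(M)=38061/169, det(M)=8100/169
solving λ² − 38061/169·λ + 8100/169 = 0 gives λ = 225, 36/169
κ = σ_max/σ_min = 15/(6/13) = 32.5000
κ_2(A)·‖δb‖/‖b‖ = 0.0509

0.0509


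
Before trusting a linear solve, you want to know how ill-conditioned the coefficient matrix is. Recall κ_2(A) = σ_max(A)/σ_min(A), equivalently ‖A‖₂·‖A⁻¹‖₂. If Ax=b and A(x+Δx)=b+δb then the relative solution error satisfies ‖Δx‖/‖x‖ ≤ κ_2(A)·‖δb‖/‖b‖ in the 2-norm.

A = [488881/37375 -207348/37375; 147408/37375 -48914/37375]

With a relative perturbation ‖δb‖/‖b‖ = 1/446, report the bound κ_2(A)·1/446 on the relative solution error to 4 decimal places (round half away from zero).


0.1031

AᵀA = [417174001/2235025 -6949044/89401; -6949044/89401 72617236/2235025]; tr = 2898173/13225, det = 7496644/330625
λ_max, λ_min = (2898173/13225 ± √335341753569/6996025)/2 = 5476/25, 1369/13225
κ_2(A) = √(λ_max/λ_min) = √((5476/25) / (1369/13225)) = 46.0000
bound on ‖Δx‖/‖x‖: κ·ε = 46.0000·1/446 = 0.1031


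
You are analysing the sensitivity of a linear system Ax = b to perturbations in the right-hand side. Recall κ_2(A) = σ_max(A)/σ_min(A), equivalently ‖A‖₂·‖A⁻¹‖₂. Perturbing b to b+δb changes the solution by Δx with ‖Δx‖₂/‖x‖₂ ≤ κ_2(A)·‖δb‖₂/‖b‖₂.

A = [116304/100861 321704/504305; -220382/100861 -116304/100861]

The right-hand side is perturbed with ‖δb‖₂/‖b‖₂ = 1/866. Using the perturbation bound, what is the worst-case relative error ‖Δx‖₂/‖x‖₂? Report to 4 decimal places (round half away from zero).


form AᵀA = [214861060/35200489 572913504/176002445; 572913504/176002445 1528231744/880012225] with trace 23874596/3045025 and determinant 12544/3045025
λ_max, λ_min = (23874596/3045025 ± √569843546988816/9272177250625)/2 = 196/25, 64/121801
so κ_2 = √((196/25) / (64/121801)) = 122.1500
κ_2(A)·‖δb‖/‖b‖ = 0.1411

0.1411


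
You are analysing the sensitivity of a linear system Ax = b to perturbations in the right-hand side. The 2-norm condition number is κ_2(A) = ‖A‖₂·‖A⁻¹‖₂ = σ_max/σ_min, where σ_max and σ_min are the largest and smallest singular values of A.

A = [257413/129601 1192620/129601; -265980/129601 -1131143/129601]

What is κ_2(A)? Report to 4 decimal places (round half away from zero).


form AᵀA = [162909409/19971961 722779200/19971961; 722779200/19971961 3212636089/19971961] with trace 2008058/11881 and determinant 28561/11881
char-poly roots: 169 and 169/11881
κ = σ_max/σ_min = 13/(13/109) = 109.0000

109.0000


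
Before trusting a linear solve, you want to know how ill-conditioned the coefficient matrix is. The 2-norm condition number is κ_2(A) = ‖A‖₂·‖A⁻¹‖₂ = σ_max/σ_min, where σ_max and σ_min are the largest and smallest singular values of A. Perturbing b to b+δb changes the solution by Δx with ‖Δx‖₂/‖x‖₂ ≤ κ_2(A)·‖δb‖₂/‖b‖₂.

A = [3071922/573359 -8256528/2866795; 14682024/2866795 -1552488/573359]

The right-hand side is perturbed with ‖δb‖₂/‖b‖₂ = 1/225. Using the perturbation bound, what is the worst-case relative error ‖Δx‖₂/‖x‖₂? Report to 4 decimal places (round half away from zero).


form AᵀA = [536836442436/9772311025 -57261683808/1954462205; -57261683808/1954462205 152705980224/9772311025] with trace 477191988/6762845 and determinant 49787136/845355625
solving λ² − 477191988/6762845·λ + 49787136/845355625 = 0 gives λ = 1764/25, 28224/33814225
so κ_2 = √((1764/25) / (28224/33814225)) = 290.7500
worst-case relative error ≤ 290.7500 × 1/225 = 1.2922

1.2922
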